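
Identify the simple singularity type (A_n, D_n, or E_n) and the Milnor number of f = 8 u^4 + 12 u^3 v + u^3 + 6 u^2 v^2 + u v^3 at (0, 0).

The Hessian of f at 0 is [[0, 0], [0, 0]] with rank 0, so corank 2. A Groebner basis of the Jacobian ideal J(f) in C{u,v} is {3*u^2/4 + v^4 + v^3/4, u^3, u^2*v - u^2/4 - v^3/12, u^2 + u*v^2 + v^3/3}; counting standard monomials gives mu = 7. Corank 2; j^3 = u^3 is a perfect cube, so E-series; the 4-jet and mu = 7 give E_7.

Type E7, Milnor number mu = 7.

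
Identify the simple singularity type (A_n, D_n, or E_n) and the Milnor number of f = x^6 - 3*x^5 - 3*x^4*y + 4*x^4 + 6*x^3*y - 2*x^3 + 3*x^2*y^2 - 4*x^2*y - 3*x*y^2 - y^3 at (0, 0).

The Hessian of f at 0 is [[0, 0], [0, 0]] with rank 0, so corank 2. A Groebner basis of the Jacobian ideal J(f) in C{x,y} is {y^3, x^2 - 3*y^2/2, x*y + 3*y^2/2}; counting standard monomials gives mu = 4. Corank 2; j^3 = -(x + y)*(2*x^2 + 2*x*y + y^2) splits into three distinct lines over C (the quadratic factor has nonzero discriminant), so D_4.

Type D_4, Milnor number mu = 4.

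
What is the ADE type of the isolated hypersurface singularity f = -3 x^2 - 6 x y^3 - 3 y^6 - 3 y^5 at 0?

A_{4}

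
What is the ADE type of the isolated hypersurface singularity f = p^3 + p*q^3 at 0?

E_7

The Hessian of f at 0 has rank 0. Corank 2; j^3 = p^3 is a perfect cube, so E-series; the 4-jet and mu = 7 give E_7.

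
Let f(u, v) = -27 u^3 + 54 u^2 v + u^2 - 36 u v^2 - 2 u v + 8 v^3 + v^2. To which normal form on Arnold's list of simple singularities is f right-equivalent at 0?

A2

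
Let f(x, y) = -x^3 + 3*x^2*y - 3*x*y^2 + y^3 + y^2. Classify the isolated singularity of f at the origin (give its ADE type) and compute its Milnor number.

The Hessian of f at 0 has rank 1. Corank 1: A-series; mu = 2 gives A_2.

Type A_{2}, Milnor number mu = 2.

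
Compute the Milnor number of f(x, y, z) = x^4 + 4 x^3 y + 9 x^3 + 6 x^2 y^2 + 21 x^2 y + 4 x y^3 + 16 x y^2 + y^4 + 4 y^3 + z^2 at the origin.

5

The Hessian of f at 0 is [[0, 0, 0], [0, 0, 0], [0, 0, 2]] with rank 1, so corank 2. A Groebner basis of the Jacobian ideal J(f) in C{x,y,z} is {x*y^2 + 27*x*y/2 + 9*y^2, -81*x*y/4 + y^3 - 27*y^2/2, x^2 + 5*x*y/3 + 2*y^2/3, z}; counting standard monomials gives mu = 5. Corank 2; j^3 = (x + y)*(3*x + 2*y)^2 has shape L^2 M (L != M), so D-series; mu = 5 gives D_5.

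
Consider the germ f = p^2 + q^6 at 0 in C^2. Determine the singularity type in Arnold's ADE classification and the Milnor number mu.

Type A_5, Milnor number mu = 5.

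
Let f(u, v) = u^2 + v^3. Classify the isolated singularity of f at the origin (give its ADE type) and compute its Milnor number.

Type A2, Milnor number mu = 2.

The Hessian of f at 0 has rank 1. Corank 1: A-series; mu = 2 gives A_2.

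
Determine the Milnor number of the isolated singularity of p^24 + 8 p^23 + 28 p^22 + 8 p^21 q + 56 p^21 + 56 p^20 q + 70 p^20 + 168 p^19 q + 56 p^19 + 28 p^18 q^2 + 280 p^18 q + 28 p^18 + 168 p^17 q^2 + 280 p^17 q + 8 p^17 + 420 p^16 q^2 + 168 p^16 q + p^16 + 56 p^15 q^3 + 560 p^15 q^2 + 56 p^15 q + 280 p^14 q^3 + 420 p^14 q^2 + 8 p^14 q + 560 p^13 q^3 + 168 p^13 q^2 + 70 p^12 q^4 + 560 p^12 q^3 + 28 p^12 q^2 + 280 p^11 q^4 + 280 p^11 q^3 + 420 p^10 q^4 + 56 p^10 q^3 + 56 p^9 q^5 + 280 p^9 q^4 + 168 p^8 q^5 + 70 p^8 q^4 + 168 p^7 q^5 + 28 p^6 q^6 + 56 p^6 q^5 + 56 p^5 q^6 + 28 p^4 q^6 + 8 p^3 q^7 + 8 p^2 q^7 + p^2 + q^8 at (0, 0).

7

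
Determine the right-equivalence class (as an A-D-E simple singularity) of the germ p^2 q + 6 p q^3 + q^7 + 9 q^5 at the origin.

The Hessian of f at 0 is [[0, 0], [0, 0]] with rank 0, so corank 2. A Groebner basis of the Jacobian ideal J(f) in C{p,q} is {p^2*q^2 + 9*p^2/7 + 27*p*q^2/7, p^3 - 27*p^2/7 - 81*p*q^2/7, p*q/3 + q^3}; counting standard monomials gives mu = 8. Corank 2; j^3 = p^2*q has shape L^2 M (L != M), so D-series; mu = 8 gives D_8.

D_{8}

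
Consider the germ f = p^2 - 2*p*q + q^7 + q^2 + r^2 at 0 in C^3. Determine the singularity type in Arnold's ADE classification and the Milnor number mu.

Type A6, Milnor number mu = 6.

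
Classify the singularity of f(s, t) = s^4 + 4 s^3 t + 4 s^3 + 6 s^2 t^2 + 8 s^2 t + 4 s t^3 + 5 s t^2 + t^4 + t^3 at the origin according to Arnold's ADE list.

D5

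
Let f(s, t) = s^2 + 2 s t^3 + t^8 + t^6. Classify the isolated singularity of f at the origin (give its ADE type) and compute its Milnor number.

Type A_7, Milnor number mu = 7.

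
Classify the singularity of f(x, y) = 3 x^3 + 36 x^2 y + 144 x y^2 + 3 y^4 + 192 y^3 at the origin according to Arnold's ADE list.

E6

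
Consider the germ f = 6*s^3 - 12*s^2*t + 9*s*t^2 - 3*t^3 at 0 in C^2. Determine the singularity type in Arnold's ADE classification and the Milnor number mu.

Type D4, Milnor number mu = 4.

The Hessian of f at 0 is [[0, 0], [0, 0]] with rank 0, so corank 2. A Groebner basis of the Jacobian ideal J(f) in C{s,t} is {t^3, s^2 - 3*t^2/2, s*t - 3*t^2/2}; counting standard monomials gives mu = 4. Corank 2; j^3 = 3*(s - t)*(2*s^2 - 2*s*t + t^2) splits into three distinct lines over C (the quadratic factor has nonzero discriminant), so D_4.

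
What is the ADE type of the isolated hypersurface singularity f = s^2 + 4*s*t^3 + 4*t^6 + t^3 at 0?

A2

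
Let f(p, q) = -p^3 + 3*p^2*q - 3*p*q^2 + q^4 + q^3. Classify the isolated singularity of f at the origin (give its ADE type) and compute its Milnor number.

Type E_6, Milnor number mu = 6.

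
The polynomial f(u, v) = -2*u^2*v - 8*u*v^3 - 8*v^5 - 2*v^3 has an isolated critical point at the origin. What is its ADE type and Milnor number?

Type D_{4}, Milnor number mu = 4.

The Hessian of f at 0 has rank 0. Corank 2; j^3 = -2*v*(u^2 + v^2) splits into three distinct lines over C (the quadratic factor has nonzero discriminant), so D_4.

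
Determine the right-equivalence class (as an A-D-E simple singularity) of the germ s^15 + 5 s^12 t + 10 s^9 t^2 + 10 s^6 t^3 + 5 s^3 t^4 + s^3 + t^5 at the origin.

E_{8}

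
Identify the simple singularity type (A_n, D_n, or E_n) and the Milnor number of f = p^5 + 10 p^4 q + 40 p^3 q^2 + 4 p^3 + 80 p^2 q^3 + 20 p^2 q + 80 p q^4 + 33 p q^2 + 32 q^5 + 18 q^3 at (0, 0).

The Hessian of f at 0 has rank 0. Corank 2; j^3 = (p + 2*q)*(2*p + 3*q)^2 has shape L^2 M (L != M), so D-series; mu = 6 gives D_6.

Type D_6, Milnor number mu = 6.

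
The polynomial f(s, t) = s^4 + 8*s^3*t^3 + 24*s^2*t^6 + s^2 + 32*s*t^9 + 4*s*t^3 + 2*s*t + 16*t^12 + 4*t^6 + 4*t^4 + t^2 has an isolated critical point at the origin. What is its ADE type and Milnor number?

Type A_3, Milnor number mu = 3.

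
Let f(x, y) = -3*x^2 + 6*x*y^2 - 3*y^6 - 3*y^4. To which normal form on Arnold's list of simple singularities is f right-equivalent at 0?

The Hessian of f at 0 has rank 1. Corank 1: A-series; mu = 5 gives A_5.

A_{5}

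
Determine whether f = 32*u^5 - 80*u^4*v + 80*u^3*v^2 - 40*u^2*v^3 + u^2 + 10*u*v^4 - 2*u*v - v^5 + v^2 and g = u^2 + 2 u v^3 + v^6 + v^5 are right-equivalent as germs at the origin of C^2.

The Hessian of f at 0 has rank 1. Corank 1: A-series; mu = 4 gives A_4. The Hessian of g at 0 has rank 1. Corank 1: A-series; mu = 4 gives A_4. Both have type A_4, hence right-equivalent.

Yes.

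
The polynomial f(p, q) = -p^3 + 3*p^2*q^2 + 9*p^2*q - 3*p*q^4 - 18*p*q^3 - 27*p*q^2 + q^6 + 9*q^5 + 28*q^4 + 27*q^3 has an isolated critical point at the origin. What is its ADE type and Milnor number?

Type E_6, Milnor number mu = 6.

The Hessian of f at 0 has rank 0. Corank 2; j^3 = -(p - 3*q)^3 is a perfect cube, so E-series; the 4-jet and mu = 6 give E_6.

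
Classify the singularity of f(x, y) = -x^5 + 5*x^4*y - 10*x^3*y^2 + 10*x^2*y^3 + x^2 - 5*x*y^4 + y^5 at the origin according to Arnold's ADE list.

The Hessian of f at 0 has rank 1. Corank 1: A-series; mu = 4 gives A_4.

A_4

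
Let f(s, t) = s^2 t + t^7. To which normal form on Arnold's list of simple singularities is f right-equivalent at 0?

D8

The Hessian of f at 0 is [[0, 0], [0, 0]] with rank 0, so corank 2. A Groebner basis of the Jacobian ideal J(f) in C{s,t} is {s^2/7 + t^6, s^3, s*t}; counting standard monomials gives mu = 8. Corank 2; j^3 = s^2*t has shape L^2 M (L != M), so D-series; mu = 8 gives D_8.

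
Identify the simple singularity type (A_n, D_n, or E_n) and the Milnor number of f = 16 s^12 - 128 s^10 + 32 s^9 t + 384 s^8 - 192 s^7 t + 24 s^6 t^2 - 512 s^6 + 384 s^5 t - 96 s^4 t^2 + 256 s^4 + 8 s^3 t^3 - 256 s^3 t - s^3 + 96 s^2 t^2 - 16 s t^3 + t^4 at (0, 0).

The Hessian of f at 0 has rank 0. Corank 2; j^3 = -s^3 is a perfect cube, so E-series; the 4-jet and mu = 6 give E_6.

Type E_6, Milnor number mu = 6.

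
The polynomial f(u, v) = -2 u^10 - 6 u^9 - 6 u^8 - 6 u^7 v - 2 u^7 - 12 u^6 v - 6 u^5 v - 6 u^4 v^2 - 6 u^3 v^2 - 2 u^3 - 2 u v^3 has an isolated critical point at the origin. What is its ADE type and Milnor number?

Type E7, Milnor number mu = 7.

The Hessian of f at 0 is [[0, 0], [0, 0]] with rank 0, so corank 2. A Groebner basis of the Jacobian ideal J(f) in C{u,v} is {u^3, u*v^2, 3*u^2 + v^3}; counting standard monomials gives mu = 7. Corank 2; j^3 = -2*u^3 is a perfect cube, so E-series; the 4-jet and mu = 7 give E_7.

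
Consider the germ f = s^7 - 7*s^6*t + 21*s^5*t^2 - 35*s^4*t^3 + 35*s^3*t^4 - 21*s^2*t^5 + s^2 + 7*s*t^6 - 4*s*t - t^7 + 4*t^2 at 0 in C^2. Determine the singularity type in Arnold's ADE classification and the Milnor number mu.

The Hessian of f at 0 has rank 1. Corank 1: A-series; mu = 6 gives A_6.

Type A_{6}, Milnor number mu = 6.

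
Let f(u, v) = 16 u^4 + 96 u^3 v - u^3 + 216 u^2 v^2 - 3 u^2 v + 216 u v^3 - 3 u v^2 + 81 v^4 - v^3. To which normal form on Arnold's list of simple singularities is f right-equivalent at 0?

The Hessian of f at 0 is [[0, 0], [0, 0]] with rank 0, so corank 2. A Groebner basis of the Jacobian ideal J(f) in C{u,v} is {v^4, u*v^2 + 7*v^3/6, u^2 + 2*u*v + v^2}; counting standard monomials gives mu = 6. Corank 2; j^3 = -(u + v)^3 is a perfect cube, so E-series; the 4-jet and mu = 6 give E_6.

E6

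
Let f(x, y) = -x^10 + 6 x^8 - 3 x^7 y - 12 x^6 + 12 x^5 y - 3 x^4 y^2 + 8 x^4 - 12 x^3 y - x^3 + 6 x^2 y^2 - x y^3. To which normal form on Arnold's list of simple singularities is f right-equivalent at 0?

The Hessian of f at 0 is [[0, 0], [0, 0]] with rank 0, so corank 2. A Groebner basis of the Jacobian ideal J(f) in C{x,y} is {3*x^2/4 + y^4 + y^3/4, x^3, x^2*y - x^2/4 - y^3/12, -x^2 + x*y^2 - y^3/3}; counting standard monomials gives mu = 7. Corank 2; j^3 = -x^3 is a perfect cube, so E-series; the 4-jet and mu = 7 give E_7.

E_7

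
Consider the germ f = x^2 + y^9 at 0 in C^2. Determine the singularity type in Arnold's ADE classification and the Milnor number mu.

The Hessian of f at 0 has rank 1. Corank 1: A-series; mu = 8 gives A_8.

Type A_{8}, Milnor number mu = 8.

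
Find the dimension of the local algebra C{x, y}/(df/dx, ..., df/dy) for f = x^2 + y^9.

8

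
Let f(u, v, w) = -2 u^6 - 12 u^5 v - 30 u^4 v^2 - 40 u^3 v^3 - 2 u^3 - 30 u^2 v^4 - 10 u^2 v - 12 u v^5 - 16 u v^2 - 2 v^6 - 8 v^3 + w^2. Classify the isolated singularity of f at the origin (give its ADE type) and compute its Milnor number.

Type D_7, Milnor number mu = 7.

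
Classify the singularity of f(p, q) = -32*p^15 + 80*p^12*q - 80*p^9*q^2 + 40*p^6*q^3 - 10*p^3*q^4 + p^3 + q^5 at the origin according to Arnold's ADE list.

E8

The Hessian of f at 0 has rank 0. Corank 2; j^3 = p^3 is a perfect cube, so E-series; the 5-jet and mu = 8 give E_8.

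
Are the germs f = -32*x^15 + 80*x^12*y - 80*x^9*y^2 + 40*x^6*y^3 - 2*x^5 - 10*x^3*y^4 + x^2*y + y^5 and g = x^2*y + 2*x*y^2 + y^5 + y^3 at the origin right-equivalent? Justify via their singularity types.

Yes.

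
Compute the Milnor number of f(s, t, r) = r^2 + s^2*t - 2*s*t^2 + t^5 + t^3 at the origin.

6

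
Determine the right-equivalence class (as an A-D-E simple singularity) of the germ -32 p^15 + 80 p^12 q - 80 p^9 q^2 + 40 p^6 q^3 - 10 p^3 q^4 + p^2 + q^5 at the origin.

A4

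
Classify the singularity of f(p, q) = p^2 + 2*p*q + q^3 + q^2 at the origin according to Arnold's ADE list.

The Hessian of f at 0 has rank 1. Corank 1: A-series; mu = 2 gives A_2.

A_{2}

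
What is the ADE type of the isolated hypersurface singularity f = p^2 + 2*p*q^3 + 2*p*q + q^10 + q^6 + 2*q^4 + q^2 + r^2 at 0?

The Hessian of f at 0 has rank 2. Corank 1: A-series; mu = 9 gives A_9.

A_9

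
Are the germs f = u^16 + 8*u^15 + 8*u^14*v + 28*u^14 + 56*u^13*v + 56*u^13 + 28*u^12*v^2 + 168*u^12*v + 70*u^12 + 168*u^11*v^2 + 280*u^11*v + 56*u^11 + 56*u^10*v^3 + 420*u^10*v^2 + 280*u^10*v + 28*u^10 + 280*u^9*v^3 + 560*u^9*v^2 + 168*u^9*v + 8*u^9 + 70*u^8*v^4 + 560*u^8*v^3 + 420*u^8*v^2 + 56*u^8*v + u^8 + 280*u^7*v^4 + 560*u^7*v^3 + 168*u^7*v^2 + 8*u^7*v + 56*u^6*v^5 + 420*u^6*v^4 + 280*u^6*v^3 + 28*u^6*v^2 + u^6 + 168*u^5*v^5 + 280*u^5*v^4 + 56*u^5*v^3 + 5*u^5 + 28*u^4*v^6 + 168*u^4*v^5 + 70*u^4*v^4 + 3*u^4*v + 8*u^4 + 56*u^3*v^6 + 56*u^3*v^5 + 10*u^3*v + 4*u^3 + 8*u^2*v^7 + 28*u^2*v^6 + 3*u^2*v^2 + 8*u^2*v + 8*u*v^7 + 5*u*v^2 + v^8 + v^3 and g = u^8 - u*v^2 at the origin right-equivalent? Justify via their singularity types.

The Hessian of f at 0 has rank 0. Corank 2; j^3 = (u + v)*(2*u + v)^2 has shape L^2 M (L != M), so D-series; mu = 9 gives D_9. The Hessian of g at 0 has rank 0. Corank 2; j^3 = -u*v^2 has shape L^2 M (L != M), so D-series; mu = 9 gives D_9. Both have type D_9, hence right-equivalent.

Yes.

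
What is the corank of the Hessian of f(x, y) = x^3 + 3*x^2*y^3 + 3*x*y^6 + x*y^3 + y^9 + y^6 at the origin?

The Hessian at 0 is [[0, 0], [0, 0]] of rank 0; hence corank 2.

2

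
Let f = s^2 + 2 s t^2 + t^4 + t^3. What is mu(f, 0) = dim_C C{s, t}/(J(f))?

2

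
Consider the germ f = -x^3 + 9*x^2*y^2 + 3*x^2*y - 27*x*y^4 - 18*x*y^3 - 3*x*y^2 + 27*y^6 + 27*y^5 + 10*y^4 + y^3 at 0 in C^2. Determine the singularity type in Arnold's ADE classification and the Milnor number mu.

The Hessian of f at 0 has rank 0. Corank 2; j^3 = -(x - y)^3 is a perfect cube, so E-series; the 4-jet and mu = 6 give E_6.

Type E6, Milnor number mu = 6.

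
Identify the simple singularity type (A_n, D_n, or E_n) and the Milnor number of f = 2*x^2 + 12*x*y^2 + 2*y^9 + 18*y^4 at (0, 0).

The Hessian of f at 0 has rank 1. Corank 1: A-series; mu = 8 gives A_8.

Type A_{8}, Milnor number mu = 8.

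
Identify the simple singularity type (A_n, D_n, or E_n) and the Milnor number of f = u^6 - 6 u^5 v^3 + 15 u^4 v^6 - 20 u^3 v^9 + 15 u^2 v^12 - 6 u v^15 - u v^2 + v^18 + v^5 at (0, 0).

Type D7, Milnor number mu = 7.

The Hessian of f at 0 has rank 0. Corank 2; j^3 = -u*v^2 has shape L^2 M (L != M), so D-series; mu = 7 gives D_7.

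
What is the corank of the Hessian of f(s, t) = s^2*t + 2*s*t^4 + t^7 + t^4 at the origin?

2

Hessian at 0 has rank 0.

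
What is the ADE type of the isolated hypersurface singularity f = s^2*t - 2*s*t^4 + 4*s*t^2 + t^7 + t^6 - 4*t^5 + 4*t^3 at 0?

D_{7}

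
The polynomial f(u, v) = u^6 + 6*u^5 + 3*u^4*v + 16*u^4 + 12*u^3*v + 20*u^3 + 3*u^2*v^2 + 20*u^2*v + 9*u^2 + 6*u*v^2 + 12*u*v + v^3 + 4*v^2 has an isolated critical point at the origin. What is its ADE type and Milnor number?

The Hessian of f at 0 has rank 1. Corank 1: A-series; mu = 2 gives A_2.

Type A_{2}, Milnor number mu = 2.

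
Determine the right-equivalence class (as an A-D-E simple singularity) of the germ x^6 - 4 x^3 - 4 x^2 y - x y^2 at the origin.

The Hessian of f at 0 has rank 0. Corank 2; j^3 = -x*(2*x + y)^2 has shape L^2 M (L != M), so D-series; mu = 7 gives D_7.

D7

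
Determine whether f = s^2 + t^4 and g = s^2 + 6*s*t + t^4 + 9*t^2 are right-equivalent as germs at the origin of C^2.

The Hessian of f at 0 has rank 1. Corank 1: A-series; mu = 3 gives A_3. The Hessian of g at 0 has rank 1. Corank 1: A-series; mu = 3 gives A_3. Both have type A_3, hence right-equivalent.

Yes.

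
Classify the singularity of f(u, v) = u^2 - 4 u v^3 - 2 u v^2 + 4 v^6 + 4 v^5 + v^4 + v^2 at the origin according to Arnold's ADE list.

The Hessian of f at 0 has rank 2. Corank 0: nondegenerate Morse point, so A_1.

A1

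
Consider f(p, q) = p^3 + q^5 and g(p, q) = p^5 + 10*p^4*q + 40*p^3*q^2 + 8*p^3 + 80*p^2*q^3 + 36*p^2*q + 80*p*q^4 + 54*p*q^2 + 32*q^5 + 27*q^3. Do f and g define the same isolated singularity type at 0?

Yes.

The Hessian of f at 0 has rank 0. Corank 2; j^3 = p^3 is a perfect cube, so E-series; the 5-jet and mu = 8 give E_8. The Hessian of g at 0 has rank 0. Corank 2; j^3 = (2*p + 3*q)^3 is a perfect cube, so E-series; the 5-jet and mu = 8 give E_8. Both have type E_8, hence right-equivalent.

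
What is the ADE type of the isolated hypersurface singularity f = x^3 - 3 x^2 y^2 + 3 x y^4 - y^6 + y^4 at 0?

E_6

The Hessian of f at 0 has rank 0. Corank 2; j^3 = x^3 is a perfect cube, so E-series; the 4-jet and mu = 6 give E_6.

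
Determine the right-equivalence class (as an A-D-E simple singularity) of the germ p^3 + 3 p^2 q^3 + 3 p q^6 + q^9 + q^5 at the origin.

The Hessian of f at 0 has rank 0. Corank 2; j^3 = p^3 is a perfect cube, so E-series; the 5-jet and mu = 8 give E_8.

E_8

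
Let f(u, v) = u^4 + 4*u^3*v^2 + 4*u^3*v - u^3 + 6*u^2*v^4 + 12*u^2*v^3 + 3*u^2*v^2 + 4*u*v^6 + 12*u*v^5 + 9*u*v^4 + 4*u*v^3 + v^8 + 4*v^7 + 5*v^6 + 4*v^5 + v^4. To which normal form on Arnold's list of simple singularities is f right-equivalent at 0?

E_{6}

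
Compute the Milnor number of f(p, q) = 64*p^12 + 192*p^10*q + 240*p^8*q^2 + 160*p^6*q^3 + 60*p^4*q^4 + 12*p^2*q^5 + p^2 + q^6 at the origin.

The Hessian of f at 0 has rank 1. Corank 1: A-series; mu = 5 gives A_5.

5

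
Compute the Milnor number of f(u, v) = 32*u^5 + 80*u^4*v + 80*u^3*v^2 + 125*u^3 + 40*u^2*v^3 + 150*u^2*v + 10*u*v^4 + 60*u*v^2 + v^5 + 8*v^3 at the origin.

The Hessian of f at 0 is [[0, 0], [0, 0]] with rank 0, so corank 2. A Groebner basis of the Jacobian ideal J(f) in C{u,v} is {v^5, u*v^3 + 17*v^4/40, u^2 + 4*u*v/5 + 4*v^2/25}; counting standard monomials gives mu = 8. Corank 2; j^3 = (5*u + 2*v)^3 is a perfect cube, so E-series; the 5-jet and mu = 8 give E_8.

8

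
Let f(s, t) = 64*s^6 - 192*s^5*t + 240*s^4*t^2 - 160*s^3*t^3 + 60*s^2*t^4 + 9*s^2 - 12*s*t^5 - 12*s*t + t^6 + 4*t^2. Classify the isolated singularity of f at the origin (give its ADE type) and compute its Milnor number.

Type A_{5}, Milnor number mu = 5.

The Hessian of f at 0 is [[18, -12], [-12, 8]] with rank 1, so corank 1. A Groebner basis of the Jacobian ideal J(f) in C{s,t} is {t^5, s - 2*t/3}; counting standard monomials gives mu = 5. Corank 1: A-series; mu = 5 gives A_5.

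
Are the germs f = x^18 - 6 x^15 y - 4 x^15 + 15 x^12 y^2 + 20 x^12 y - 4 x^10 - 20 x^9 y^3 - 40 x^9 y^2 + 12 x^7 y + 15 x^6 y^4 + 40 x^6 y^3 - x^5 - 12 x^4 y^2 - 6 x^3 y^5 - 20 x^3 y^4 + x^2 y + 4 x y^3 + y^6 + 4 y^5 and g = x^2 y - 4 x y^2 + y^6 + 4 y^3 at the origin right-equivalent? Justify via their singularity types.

The Hessian of f at 0 is [[0, 0], [0, 0]] with rank 0, so corank 2. A Groebner basis of the Jacobian ideal J(f) in C{x,y} is {x^3, x^2*y + 2*x^2/3 + 4*x*y^2/3, x*y/2 + y^3}; counting standard monomials gives mu = 7. Corank 2; j^3 = x^2*y has shape L^2 M (L != M), so D-series; mu = 7 gives D_7. The Hessian of g at 0 is [[0, 0], [0, 0]] with rank 0, so corank 2. A Groebner basis of the Jacobian ideal J(g) in C{x,y} is {x^2/6 + y^5 - 2*y^2/3, x^3 - 8*y^3, x*y - 2*y^2}; counting standard monomials gives mu = 7. Corank 2; j^3 = y*(x - 2*y)^2 has shape L^2 M (L != M), so D-series; mu = 7 gives D_7. Both have type D_7, hence right-equivalent.

Yes.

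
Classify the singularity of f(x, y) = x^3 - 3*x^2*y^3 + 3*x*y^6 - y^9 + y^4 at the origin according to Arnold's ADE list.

E6

The Hessian of f at 0 is [[0, 0], [0, 0]] with rank 0, so corank 2. A Groebner basis of the Jacobian ideal J(f) in C{x,y} is {y^3, x^2}; counting standard monomials gives mu = 6. Corank 2; j^3 = x^3 is a perfect cube, so E-series; the 4-jet and mu = 6 give E_6.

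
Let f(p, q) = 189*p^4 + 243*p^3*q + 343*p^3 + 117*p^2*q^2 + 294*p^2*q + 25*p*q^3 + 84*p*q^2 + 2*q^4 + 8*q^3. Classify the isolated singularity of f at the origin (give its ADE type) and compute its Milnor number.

Type E7, Milnor number mu = 7.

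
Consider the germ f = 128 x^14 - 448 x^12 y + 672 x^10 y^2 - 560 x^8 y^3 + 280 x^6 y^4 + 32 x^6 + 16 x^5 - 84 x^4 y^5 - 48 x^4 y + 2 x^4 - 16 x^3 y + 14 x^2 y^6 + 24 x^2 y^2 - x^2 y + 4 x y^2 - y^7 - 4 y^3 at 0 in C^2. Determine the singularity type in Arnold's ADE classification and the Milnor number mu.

Type D_{8}, Milnor number mu = 8.

The Hessian of f at 0 is [[0, 0], [0, 0]] with rank 0, so corank 2. A Groebner basis of the Jacobian ideal J(f) in C{x,y} is {-128*x^2/16377 + x*y^3 + 32761*x*y^2/43672 + 81913*x*y/1048128 - 24569*y^3/32754 - 21843*y^2/174688, -64*x^2/5459 + 76447*x*y^2/87344 + 38227*x*y/349376 + y^4 - 32761*y^3/43672 - 30035*y^2/174688, x^3 + 4096*x^2/16377 - 28*x*y^2/5459 - 16405*x*y/32754 + 56*y^3/16377 + 7*y^2/5459, x^2*y + x*y/4 - y^2/2}; counting standard monomials gives mu = 8. Corank 2; j^3 = -y*(x - 2*y)^2 has shape L^2 M (L != M), so D-series; mu = 8 gives D_8.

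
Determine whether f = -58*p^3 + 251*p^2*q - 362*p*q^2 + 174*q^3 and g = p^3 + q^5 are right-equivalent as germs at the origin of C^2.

No.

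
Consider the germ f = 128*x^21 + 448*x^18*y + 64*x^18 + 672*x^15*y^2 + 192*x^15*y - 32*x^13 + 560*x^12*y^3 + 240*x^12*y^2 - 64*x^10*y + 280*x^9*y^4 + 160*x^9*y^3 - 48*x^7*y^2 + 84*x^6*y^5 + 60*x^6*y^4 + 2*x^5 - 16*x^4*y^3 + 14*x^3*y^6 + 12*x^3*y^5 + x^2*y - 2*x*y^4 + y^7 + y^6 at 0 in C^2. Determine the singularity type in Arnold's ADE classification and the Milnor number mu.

The Hessian of f at 0 has rank 0. Corank 2; j^3 = x^2*y has shape L^2 M (L != M), so D-series; mu = 7 gives D_7.

Type D_7, Milnor number mu = 7.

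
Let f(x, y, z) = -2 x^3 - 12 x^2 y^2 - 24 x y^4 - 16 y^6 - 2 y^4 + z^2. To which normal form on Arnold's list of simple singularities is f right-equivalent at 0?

The Hessian of f at 0 has rank 1. Corank 2; j^3 = -2*x^3 is a perfect cube, so E-series; the 4-jet and mu = 6 give E_6.

E6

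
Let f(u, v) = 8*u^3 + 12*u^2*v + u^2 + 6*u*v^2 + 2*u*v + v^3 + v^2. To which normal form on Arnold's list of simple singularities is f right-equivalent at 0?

The Hessian of f at 0 is [[2, 2], [2, 2]] with rank 1, so corank 1. A Groebner basis of the Jacobian ideal J(f) in C{u,v} is {v^2, u + v}; counting standard monomials gives mu = 2. Corank 1: A-series; mu = 2 gives A_2.

A2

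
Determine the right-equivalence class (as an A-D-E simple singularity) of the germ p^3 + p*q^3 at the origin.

The Hessian of f at 0 has rank 0. Corank 2; j^3 = p^3 is a perfect cube, so E-series; the 4-jet and mu = 7 give E_7.

E_7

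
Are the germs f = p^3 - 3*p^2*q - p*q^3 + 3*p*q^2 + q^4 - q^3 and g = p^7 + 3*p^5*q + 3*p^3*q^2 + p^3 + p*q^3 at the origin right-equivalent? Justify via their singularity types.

Yes.

The Hessian of f at 0 is [[0, 0], [0, 0]] with rank 0, so corank 2. A Groebner basis of the Jacobian ideal J(f) in C{p,q} is {p^3 - 3*p^2*q + 6*p^2 - 12*p*q + 6*q^2, -3*p^2 + p*q^2 + 6*p*q - 3*q^2, -3*p^2 + 6*p*q + q^3 - 3*q^2}; counting standard monomials gives mu = 7. Corank 2; j^3 = (p - q)^3 is a perfect cube, so E-series; the 4-jet and mu = 7 give E_7. The Hessian of g at 0 is [[0, 0], [0, 0]] with rank 0, so corank 2. A Groebner basis of the Jacobian ideal J(g) in C{p,q} is {p^3, p*q^2, 3*p^2 + q^3}; counting standard monomials gives mu = 7. Corank 2; j^3 = p^3 is a perfect cube, so E-series; the 4-jet and mu = 7 give E_7. Both have type E_7, hence right-equivalent.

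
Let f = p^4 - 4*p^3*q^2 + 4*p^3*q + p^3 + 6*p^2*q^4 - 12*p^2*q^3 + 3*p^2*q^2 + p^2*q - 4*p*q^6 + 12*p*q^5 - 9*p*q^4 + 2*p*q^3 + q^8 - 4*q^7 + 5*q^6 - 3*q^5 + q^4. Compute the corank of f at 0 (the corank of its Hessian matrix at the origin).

2

Hessian at 0 has rank 0.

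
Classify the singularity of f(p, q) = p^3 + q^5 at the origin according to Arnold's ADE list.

E_8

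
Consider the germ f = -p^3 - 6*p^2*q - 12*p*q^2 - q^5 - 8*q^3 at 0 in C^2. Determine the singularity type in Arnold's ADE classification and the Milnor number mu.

The Hessian of f at 0 is [[0, 0], [0, 0]] with rank 0, so corank 2. A Groebner basis of the Jacobian ideal J(f) in C{p,q} is {q^4, p^2 + 4*p*q + 4*q^2}; counting standard monomials gives mu = 8. Corank 2; j^3 = -(p + 2*q)^3 is a perfect cube, so E-series; the 5-jet and mu = 8 give E_8.

Type E_8, Milnor number mu = 8.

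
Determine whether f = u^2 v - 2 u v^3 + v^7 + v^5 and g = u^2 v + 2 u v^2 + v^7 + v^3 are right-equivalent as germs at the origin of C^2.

Yes.

The Hessian of f at 0 has rank 0. Corank 2; j^3 = u^2*v has shape L^2 M (L != M), so D-series; mu = 8 gives D_8. The Hessian of g at 0 has rank 0. Corank 2; j^3 = v*(u + v)^2 has shape L^2 M (L != M), so D-series; mu = 8 gives D_8. Both have type D_8, hence right-equivalent.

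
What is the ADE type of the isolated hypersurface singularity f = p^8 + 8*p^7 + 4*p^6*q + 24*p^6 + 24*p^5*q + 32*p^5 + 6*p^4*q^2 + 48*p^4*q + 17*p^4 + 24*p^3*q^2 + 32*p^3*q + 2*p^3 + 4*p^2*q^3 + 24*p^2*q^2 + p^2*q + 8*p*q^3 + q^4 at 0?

The Hessian of f at 0 is [[0, 0], [0, 0]] with rank 0, so corank 2. A Groebner basis of the Jacobian ideal J(f) in C{p,q} is {p*q^2, -p*q/8 + q^3, p^2 + p*q/2}; counting standard monomials gives mu = 5. Corank 2; j^3 = p^2*(2*p + q) has shape L^2 M (L != M), so D-series; mu = 5 gives D_5.

D_{5}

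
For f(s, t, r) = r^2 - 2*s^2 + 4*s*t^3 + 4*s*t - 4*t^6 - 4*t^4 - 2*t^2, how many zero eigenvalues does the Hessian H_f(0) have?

1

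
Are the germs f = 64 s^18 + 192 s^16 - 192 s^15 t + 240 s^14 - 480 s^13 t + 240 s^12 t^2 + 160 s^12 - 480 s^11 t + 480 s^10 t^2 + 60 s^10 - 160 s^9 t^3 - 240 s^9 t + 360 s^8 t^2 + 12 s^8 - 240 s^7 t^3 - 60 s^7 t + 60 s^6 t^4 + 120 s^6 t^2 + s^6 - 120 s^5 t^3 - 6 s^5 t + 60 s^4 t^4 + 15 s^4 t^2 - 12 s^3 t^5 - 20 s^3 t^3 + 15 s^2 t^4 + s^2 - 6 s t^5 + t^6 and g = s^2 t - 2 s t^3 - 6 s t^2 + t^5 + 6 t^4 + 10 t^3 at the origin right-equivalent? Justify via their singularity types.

No.

The Hessian of f at 0 has rank 1. Corank 1: A-series; mu = 5 gives A_5. The Hessian of g at 0 has rank 0. Corank 2; j^3 = t*(s^2 - 6*s*t + 10*t^2) splits into three distinct lines over C (the quadratic factor has nonzero discriminant), so D_4. f is A_5 but g is D_4, hence not right-equivalent.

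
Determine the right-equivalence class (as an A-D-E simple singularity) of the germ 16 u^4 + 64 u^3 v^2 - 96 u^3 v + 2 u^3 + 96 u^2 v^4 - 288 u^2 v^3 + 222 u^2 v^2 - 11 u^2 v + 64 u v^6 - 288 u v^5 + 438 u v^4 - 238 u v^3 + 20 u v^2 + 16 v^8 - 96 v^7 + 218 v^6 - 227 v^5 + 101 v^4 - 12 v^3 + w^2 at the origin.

D5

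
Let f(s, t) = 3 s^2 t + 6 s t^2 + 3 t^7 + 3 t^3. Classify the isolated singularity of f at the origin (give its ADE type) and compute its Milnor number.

Type D_8, Milnor number mu = 8.

The Hessian of f at 0 has rank 0. Corank 2; j^3 = 3*t*(s + t)^2 has shape L^2 M (L != M), so D-series; mu = 8 gives D_8.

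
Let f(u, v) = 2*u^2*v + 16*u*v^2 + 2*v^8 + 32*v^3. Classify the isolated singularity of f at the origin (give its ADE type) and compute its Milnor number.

The Hessian of f at 0 has rank 0. Corank 2; j^3 = 2*v*(u + 4*v)^2 has shape L^2 M (L != M), so D-series; mu = 9 gives D_9.

Type D_{9}, Milnor number mu = 9.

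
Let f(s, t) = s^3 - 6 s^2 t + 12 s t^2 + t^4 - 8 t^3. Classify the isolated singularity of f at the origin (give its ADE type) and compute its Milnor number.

Type E6, Milnor number mu = 6.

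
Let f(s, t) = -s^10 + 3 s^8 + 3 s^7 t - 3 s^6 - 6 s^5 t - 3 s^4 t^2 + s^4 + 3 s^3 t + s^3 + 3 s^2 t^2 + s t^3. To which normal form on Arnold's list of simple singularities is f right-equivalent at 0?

E_{7}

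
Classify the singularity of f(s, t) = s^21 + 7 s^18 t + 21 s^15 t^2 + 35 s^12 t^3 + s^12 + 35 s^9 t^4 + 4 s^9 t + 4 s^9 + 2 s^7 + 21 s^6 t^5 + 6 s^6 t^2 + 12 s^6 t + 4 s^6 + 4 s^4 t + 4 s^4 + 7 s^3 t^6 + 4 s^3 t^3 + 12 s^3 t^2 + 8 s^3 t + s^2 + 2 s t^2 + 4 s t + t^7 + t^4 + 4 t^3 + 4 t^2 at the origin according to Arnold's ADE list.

A_{6}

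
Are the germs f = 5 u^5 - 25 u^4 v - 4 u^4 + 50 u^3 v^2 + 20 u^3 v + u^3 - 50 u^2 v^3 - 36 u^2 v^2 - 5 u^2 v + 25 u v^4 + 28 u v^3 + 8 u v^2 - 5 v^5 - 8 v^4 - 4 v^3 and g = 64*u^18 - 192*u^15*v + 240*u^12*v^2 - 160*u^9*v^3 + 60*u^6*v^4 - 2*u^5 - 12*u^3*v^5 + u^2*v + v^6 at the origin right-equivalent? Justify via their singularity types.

The Hessian of f at 0 is [[0, 0], [0, 0]] with rank 0, so corank 2. A Groebner basis of the Jacobian ideal J(f) in C{u,v} is {u^3 - 28*u^2 + 108*u*v - 104*v^2, u^2*v - 18*u^2 + 70*u*v - 68*v^2, -11*u^2 + u*v^2 + 43*u*v - 42*v^2, -13*u^2/2 + 51*u*v/2 + v^3 - 25*v^2}; counting standard monomials gives mu = 6. Corank 2; j^3 = (u - 2*v)^2*(u - v) has shape L^2 M (L != M), so D-series; mu = 6 gives D_6. The Hessian of g at 0 is [[0, 0], [0, 0]] with rank 0, so corank 2. A Groebner basis of the Jacobian ideal J(g) in C{u,v} is {u^2/6 + v^5, u^3, u*v}; counting standard monomials gives mu = 7. Corank 2; j^3 = u^2*v has shape L^2 M (L != M), so D-series; mu = 7 gives D_7. f is D_6 but g is D_7, hence not right-equivalent.

No.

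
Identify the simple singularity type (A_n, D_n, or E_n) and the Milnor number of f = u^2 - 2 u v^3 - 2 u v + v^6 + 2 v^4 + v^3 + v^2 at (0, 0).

Type A_2, Milnor number mu = 2.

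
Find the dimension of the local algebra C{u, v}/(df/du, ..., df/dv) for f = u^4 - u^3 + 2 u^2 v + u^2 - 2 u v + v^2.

2

The Hessian of f at 0 has rank 1. Corank 1: A-series; mu = 2 gives A_2.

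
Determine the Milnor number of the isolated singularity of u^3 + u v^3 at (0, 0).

7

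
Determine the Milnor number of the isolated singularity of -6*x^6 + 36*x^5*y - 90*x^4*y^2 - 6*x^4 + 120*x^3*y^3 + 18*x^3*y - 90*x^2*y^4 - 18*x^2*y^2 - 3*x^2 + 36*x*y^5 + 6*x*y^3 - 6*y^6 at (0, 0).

5

The Hessian of f at 0 is [[-6, 0], [0, 0]] with rank 1, so corank 1. A Groebner basis of the Jacobian ideal J(f) in C{x,y} is {x*y^2, -x + y^3, x^2}; counting standard monomials gives mu = 5. Corank 1: A-series; mu = 5 gives A_5.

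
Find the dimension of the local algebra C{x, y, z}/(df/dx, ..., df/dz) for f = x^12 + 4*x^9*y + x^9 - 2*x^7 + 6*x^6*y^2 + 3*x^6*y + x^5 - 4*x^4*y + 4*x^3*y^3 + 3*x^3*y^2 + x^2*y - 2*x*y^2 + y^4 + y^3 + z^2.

The Hessian of f at 0 has rank 1. Corank 2; j^3 = y*(x - y)^2 has shape L^2 M (L != M), so D-series; mu = 5 gives D_5.

5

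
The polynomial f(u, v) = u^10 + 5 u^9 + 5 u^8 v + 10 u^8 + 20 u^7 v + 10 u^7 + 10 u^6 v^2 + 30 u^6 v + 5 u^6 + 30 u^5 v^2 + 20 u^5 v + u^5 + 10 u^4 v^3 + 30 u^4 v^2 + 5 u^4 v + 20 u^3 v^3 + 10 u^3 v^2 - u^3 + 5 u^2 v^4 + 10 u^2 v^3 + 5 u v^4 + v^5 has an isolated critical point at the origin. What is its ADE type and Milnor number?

Type E8, Milnor number mu = 8.

The Hessian of f at 0 is [[0, 0], [0, 0]] with rank 0, so corank 2. A Groebner basis of the Jacobian ideal J(f) in C{u,v} is {v^5, u*v^3 + v^4/4, u^2}; counting standard monomials gives mu = 8. Corank 2; j^3 = -u^3 is a perfect cube, so E-series; the 5-jet and mu = 8 give E_8.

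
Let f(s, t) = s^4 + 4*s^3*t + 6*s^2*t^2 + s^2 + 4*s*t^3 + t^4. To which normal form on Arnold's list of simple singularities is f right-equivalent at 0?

A3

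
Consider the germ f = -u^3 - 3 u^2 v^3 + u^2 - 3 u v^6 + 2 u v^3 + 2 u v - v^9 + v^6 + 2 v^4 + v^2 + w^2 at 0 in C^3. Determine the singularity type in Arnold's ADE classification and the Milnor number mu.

Type A2, Milnor number mu = 2.

The Hessian of f at 0 has rank 2. Corank 1: A-series; mu = 2 gives A_2.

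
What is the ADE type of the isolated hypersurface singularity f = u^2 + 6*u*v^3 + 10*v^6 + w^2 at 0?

A5

The Hessian of f at 0 has rank 2. Corank 1: A-series; mu = 5 gives A_5.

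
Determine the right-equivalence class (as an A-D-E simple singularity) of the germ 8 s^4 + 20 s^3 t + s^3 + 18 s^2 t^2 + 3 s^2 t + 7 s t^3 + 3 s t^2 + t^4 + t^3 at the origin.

E_7

The Hessian of f at 0 has rank 0. Corank 2; j^3 = (s + t)^3 is a perfect cube, so E-series; the 4-jet and mu = 7 give E_7.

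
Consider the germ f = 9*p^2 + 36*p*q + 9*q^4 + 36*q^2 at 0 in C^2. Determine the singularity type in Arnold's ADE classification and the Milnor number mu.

Type A_{3}, Milnor number mu = 3.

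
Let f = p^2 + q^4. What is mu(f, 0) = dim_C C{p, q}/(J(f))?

3

The Hessian of f at 0 has rank 1. Corank 1: A-series; mu = 3 gives A_3.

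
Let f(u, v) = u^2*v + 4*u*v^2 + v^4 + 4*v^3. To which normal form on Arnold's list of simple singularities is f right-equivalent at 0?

The Hessian of f at 0 is [[0, 0], [0, 0]] with rank 0, so corank 2. A Groebner basis of the Jacobian ideal J(f) in C{u,v} is {u^3 - 2*u^2 + 8*v^2, u^2/4 + v^3 - v^2, u*v + 2*v^2}; counting standard monomials gives mu = 5. Corank 2; j^3 = v*(u + 2*v)^2 has shape L^2 M (L != M), so D-series; mu = 5 gives D_5.

D_5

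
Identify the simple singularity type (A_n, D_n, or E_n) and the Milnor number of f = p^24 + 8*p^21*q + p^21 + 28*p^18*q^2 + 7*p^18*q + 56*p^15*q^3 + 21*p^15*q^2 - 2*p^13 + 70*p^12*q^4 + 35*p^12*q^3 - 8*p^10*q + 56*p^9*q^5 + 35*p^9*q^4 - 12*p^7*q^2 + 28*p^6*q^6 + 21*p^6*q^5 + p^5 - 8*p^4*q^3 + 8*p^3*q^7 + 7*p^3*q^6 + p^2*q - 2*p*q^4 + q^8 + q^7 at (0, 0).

Type D_9, Milnor number mu = 9.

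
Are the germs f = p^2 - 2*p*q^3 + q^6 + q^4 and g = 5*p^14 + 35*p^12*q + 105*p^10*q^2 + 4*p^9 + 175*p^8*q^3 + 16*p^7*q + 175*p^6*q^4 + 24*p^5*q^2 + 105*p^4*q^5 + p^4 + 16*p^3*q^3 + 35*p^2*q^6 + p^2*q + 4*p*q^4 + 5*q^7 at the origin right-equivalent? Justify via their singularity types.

No.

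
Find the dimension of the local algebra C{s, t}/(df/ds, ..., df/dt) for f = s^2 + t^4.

The Hessian of f at 0 is [[2, 0], [0, 0]] with rank 1, so corank 1. A Groebner basis of the Jacobian ideal J(f) in C{s,t} is {t^3, s}; counting standard monomials gives mu = 3. Corank 1: A-series; mu = 3 gives A_3.

3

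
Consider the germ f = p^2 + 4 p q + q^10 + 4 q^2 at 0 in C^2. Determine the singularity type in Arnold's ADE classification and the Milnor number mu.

Type A_{9}, Milnor number mu = 9.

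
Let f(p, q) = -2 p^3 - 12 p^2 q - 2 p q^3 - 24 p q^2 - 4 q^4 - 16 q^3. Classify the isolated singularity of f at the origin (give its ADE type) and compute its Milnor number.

Type E_{7}, Milnor number mu = 7.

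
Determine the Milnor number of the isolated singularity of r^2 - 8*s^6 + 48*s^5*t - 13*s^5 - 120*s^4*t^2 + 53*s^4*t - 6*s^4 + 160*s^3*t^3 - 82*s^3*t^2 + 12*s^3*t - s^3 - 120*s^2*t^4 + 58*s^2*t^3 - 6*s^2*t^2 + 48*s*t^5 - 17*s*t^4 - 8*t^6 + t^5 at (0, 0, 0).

8

The Hessian of f at 0 is [[0, 0, 0], [0, 0, 0], [0, 0, 2]] with rank 1, so corank 2. A Groebner basis of the Jacobian ideal J(f) in C{s,t,r} is {s^2/32 + s*t^3 + s*t^2/8, s^2/8 + s*t^2/2 + t^4, s^3, s^2*t - s^2/8 - s*t^2/2, r}; counting standard monomials gives mu = 8. Corank 2; j^3 = -s^3 is a perfect cube, so E-series; the 5-jet and mu = 8 give E_8.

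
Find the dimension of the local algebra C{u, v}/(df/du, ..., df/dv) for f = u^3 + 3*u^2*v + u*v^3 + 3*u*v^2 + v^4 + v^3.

7

The Hessian of f at 0 is [[0, 0], [0, 0]] with rank 0, so corank 2. A Groebner basis of the Jacobian ideal J(f) in C{u,v} is {u^3 + 3*u^2*v + 6*u^2 + 12*u*v + 6*v^2, -3*u^2 + u*v^2 - 6*u*v - 3*v^2, 3*u^2 + 6*u*v + v^3 + 3*v^2}; counting standard monomials gives mu = 7. Corank 2; j^3 = (u + v)^3 is a perfect cube, so E-series; the 4-jet and mu = 7 give E_7.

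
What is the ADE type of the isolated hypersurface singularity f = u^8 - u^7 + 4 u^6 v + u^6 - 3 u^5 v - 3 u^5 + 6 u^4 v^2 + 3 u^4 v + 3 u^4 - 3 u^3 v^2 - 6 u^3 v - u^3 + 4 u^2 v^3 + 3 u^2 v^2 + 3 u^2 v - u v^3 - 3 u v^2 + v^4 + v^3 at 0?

E_{7}

The Hessian of f at 0 is [[0, 0], [0, 0]] with rank 0, so corank 2. A Groebner basis of the Jacobian ideal J(f) in C{u,v} is {3*u^2/4 - 3*u*v/2 + v^4 + v^3/4 + 3*v^2/4, u^3 + 3*u^2/2 - 3*u*v - v^3/2 + 3*v^2/2, u^2*v + 5*u^2/4 - 5*u*v/2 - 7*v^3/12 + 5*v^2/4, 3*u^2/4 + u*v^2 - 3*u*v/2 - 3*v^3/4 + 3*v^2/4}; counting standard monomials gives mu = 7. Corank 2; j^3 = -(u - v)^3 is a perfect cube, so E-series; the 4-jet and mu = 7 give E_7.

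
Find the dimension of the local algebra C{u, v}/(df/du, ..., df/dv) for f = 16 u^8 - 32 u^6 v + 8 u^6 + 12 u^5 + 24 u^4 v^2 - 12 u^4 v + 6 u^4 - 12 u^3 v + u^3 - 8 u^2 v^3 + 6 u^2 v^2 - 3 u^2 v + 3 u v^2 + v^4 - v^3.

6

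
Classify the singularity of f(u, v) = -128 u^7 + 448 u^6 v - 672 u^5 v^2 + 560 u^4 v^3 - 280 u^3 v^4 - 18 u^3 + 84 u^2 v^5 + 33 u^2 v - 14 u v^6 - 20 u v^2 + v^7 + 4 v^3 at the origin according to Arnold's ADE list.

The Hessian of f at 0 has rank 0. Corank 2; j^3 = -(2*u - v)*(3*u - 2*v)^2 has shape L^2 M (L != M), so D-series; mu = 8 gives D_8.

D_8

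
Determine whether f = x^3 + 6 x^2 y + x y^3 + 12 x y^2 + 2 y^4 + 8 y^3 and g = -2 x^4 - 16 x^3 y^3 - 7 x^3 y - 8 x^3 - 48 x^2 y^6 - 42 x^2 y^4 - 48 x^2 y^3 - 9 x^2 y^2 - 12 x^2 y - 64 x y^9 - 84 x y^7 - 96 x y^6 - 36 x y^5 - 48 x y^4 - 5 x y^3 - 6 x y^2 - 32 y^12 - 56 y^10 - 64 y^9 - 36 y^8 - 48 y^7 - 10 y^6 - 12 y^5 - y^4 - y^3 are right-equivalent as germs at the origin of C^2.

The Hessian of f at 0 has rank 0. Corank 2; j^3 = (x + 2*y)^3 is a perfect cube, so E-series; the 4-jet and mu = 7 give E_7. The Hessian of g at 0 has rank 0. Corank 2; j^3 = -(2*x + y)^3 is a perfect cube, so E-series; the 4-jet and mu = 7 give E_7. Both have type E_7, hence right-equivalent.

Yes.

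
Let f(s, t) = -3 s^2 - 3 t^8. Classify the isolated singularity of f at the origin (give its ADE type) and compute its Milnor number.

The Hessian of f at 0 has rank 1. Corank 1: A-series; mu = 7 gives A_7.

Type A_7, Milnor number mu = 7.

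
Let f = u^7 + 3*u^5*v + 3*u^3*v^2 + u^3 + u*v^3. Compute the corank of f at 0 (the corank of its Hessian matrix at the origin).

2

Hessian at 0 has rank 0.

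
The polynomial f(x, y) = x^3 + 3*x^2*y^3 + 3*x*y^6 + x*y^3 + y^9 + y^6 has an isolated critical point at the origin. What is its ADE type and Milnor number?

Type E_{7}, Milnor number mu = 7.

The Hessian of f at 0 has rank 0. Corank 2; j^3 = x^3 is a perfect cube, so E-series; the 4-jet and mu = 7 give E_7.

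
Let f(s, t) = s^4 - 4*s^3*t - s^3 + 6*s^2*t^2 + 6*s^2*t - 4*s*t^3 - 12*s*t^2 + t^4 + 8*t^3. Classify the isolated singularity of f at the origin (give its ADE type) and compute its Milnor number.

Type E_6, Milnor number mu = 6.

The Hessian of f at 0 is [[0, 0], [0, 0]] with rank 0, so corank 2. A Groebner basis of the Jacobian ideal J(f) in C{s,t} is {t^4, s*t^2 - 5*t^3/3, s^2 - 4*s*t + 4*t^2}; counting standard monomials gives mu = 6. Corank 2; j^3 = -(s - 2*t)^3 is a perfect cube, so E-series; the 4-jet and mu = 6 give E_6.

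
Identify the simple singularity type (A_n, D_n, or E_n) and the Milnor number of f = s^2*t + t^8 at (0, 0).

Type D9, Milnor number mu = 9.

The Hessian of f at 0 has rank 0. Corank 2; j^3 = s^2*t has shape L^2 M (L != M), so D-series; mu = 9 gives D_9.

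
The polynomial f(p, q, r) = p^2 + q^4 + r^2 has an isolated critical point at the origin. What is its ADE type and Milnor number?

Type A3, Milnor number mu = 3.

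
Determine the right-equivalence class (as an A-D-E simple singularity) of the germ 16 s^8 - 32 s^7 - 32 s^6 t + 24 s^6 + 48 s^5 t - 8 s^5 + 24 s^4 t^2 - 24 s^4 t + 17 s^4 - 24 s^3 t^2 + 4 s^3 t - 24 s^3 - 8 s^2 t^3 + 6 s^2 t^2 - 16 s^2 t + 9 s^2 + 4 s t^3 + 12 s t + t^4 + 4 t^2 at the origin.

The Hessian of f at 0 is [[18, 12], [12, 8]] with rank 1, so corank 1. A Groebner basis of the Jacobian ideal J(f) in C{s,t} is {s^2 - 3*s/4 - t/2, s*t + 9*s/8 + 3*t/4, -27*s/16 + t^2 - 9*t/8}; counting standard monomials gives mu = 3. Corank 1: A-series; mu = 3 gives A_3.

A_3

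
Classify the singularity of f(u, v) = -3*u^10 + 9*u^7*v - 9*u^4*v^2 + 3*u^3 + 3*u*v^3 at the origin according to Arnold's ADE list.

E7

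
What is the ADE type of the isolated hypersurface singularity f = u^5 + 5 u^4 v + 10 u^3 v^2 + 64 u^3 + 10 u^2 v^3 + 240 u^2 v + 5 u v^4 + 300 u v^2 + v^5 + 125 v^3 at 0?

E8

The Hessian of f at 0 is [[0, 0], [0, 0]] with rank 0, so corank 2. A Groebner basis of the Jacobian ideal J(f) in C{u,v} is {v^5, u*v^3 + 19*v^4/16, u^2 + 5*u*v/2 + 25*v^2/16}; counting standard monomials gives mu = 8. Corank 2; j^3 = (4*u + 5*v)^3 is a perfect cube, so E-series; the 5-jet and mu = 8 give E_8.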